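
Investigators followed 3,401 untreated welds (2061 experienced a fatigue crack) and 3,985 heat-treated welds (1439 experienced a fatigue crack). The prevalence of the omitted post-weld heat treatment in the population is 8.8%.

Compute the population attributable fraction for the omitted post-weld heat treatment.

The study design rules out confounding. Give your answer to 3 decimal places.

p₁ = P(outcome | exposed) = 2061/3401 = 0.606
p₀ = P(outcome | unexposed) = 1439/3985 = 0.3611
Overall risk P(Y=1) = π·p₁ + (1−π)·p₀ = 0.088×0.606 + 0.912×0.3611 = 0.38265.
Under exogeneity, PAF = [P(Y=1) − p₀] / P(Y=1).
PAF = (0.38265 − 0.3611) / 0.38265 ≈ 0.0563

PAF ≈ 0.056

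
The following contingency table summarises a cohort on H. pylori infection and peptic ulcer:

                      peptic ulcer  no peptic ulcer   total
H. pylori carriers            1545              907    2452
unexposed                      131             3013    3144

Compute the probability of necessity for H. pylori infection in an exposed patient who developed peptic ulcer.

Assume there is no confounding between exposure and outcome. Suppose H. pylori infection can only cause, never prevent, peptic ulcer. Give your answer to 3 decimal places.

p₁ = P(outcome | exposed) = 1545/2452 = 0.6301
p₀ = P(outcome | unexposed) = 131/3144 = 0.041667
Under exogeneity and monotonicity, PN = (p₁ − p₀)/p₁.
PN = (0.6301 − 0.041667) / 0.6301 ≈ 0.9339

PN ≈ 0.934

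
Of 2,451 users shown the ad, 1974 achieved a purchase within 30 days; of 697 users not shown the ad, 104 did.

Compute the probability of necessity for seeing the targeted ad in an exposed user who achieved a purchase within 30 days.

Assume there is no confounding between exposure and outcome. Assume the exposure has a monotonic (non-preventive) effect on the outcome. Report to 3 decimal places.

p₁ = P(outcome | exposed) = 1974/2451 = 0.80539
p₀ = P(outcome | unexposed) = 104/697 = 0.14921
Under exogeneity and monotonicity, PN = (p₁ − p₀) / p₁.
PN = (0.80539 − 0.14921) / 0.80539 = 0.65617 / 0.80539 ≈ 0.8147

PN ≈ 0.815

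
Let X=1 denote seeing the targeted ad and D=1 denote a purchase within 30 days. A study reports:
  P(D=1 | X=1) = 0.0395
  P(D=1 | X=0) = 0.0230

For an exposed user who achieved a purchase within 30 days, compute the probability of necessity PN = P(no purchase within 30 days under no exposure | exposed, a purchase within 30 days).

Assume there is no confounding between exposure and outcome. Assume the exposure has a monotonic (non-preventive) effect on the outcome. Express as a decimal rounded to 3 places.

PN ≈ 0.418

Let p₁ = 0.0395, p₀ = 0.023.
Under exogeneity and monotonicity, PN = (p₁ − p₀) / p₁.
PN = (0.0395 − 0.023) / 0.0395 = 0.0165 / 0.0395 ≈ 0.4177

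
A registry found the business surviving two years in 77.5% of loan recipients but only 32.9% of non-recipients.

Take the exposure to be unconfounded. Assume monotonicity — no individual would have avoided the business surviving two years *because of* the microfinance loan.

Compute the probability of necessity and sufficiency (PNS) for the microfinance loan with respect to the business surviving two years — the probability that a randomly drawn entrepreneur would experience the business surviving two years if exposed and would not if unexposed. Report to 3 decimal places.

p₁ = 0.775, p₀ = 0.329.
Under exogeneity and monotonicity, PNS = p₁ − p₀.
PNS = 0.775 − 0.329 = 0.446

PNS ≈ 0.446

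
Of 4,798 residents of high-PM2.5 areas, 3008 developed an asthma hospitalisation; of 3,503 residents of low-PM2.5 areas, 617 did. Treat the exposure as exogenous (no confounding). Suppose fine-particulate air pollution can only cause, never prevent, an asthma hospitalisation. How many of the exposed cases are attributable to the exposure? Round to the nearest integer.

p₁ = P(outcome | exposed) = 3008/4798 = 0.62693
p₀ = P(outcome | unexposed) = 617/3503 = 0.17613
PN = (p₁ − p₀)/p₁ = (0.62693 − 0.17613) / 0.62693 ≈ 0.71905.
Attributable cases ≈ PN × (exposed cases) = 0.71905 × 3008 ≈ 2162.91.

about 2163 cases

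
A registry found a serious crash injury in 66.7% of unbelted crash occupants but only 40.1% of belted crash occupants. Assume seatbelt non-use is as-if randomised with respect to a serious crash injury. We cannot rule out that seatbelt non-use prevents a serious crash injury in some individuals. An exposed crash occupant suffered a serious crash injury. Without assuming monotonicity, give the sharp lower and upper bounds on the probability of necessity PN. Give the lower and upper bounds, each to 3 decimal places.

p₁ = 0.667, p₀ = 0.401.
Under exogeneity alone the bounds on PN are max{0,(p₁−p₀)/p₁} ≤ PN ≤ min{1,(1−p₀)/p₁}.
  lower = (p₁ − p₀)/p₁ = 0.266 / 0.667 ≈ 0.3988
  upper = min{1, (1 − p₀)/p₁} = 0.599 / 0.667 ≈ 0.8981

0.399 ≤ PN ≤ 0.898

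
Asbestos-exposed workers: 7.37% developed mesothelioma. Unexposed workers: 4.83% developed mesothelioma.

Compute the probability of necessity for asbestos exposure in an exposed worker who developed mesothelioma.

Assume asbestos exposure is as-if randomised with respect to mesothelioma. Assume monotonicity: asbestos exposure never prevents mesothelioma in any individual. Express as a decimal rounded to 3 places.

p₁ = 0.0737, p₀ = 0.0483.
Under exogeneity and monotonicity, PN = (p₁ − p₀) / p₁.
PN = (0.0737 − 0.0483) / 0.0737 = 0.0254 / 0.0737 ≈ 0.3446

PN ≈ 0.345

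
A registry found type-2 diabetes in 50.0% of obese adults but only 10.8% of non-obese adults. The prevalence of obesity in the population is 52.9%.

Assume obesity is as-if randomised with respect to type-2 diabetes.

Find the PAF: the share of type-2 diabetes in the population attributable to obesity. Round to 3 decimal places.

PAF ≈ 0.658

p₁ = 0.5, p₀ = 0.108.
Overall risk P(Y=1) = π·p₁ + (1−π)·p₀ = 0.529×0.5 + 0.471×0.108 = 0.31537.
Under exogeneity, PAF = [P(Y=1) − p₀] / P(Y=1).
PAF = (0.31537 − 0.108) / 0.31537 ≈ 0.6575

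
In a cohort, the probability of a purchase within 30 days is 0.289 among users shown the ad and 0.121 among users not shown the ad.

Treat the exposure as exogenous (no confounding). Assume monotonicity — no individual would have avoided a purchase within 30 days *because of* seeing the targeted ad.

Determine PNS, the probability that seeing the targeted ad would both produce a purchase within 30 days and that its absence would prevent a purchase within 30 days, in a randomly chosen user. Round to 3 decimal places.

PNS ≈ 0.168

Let p₁ = 0.289, p₀ = 0.121.
Under exogeneity and monotonicity, PNS = p₁ − p₀.
PNS = 0.289 − 0.121 = 0.168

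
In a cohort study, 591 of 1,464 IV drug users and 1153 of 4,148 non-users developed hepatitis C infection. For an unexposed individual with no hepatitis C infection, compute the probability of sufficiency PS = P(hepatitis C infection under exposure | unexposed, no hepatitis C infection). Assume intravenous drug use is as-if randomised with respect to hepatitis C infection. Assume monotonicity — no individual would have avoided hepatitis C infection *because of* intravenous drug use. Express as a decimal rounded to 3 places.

p₁ = P(outcome | exposed) = 591/1464 = 0.40369
p₀ = P(outcome | unexposed) = 1153/4148 = 0.27797
Under exogeneity and monotonicity, PS = (p₁ − p₀) / (1 − p₀).
PS = (0.40369 − 0.27797) / (1 − 0.27797) = 0.12572 / 0.72203 ≈ 0.1741

PS ≈ 0.174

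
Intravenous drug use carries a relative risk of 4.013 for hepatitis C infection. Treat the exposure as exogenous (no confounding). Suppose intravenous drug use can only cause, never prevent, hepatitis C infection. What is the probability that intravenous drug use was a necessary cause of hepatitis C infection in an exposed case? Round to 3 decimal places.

PN ≈ 0.751

Under exogeneity and monotonicity, PN = (RR − 1) / RR = 1 − 1/RR.
PN = (4.013 − 1) / 4.013 = 3.013 / 4.013 ≈ 0.7508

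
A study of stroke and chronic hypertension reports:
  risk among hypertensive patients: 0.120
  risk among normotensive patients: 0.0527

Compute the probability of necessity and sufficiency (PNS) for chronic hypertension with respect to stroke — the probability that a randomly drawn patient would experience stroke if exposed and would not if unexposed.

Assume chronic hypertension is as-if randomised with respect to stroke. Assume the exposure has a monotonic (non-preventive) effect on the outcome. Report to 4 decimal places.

PNS ≈ 0.0673

Let p₁ = 0.12, p₀ = 0.0527.
Under exogeneity and monotonicity, PNS = p₁ − p₀.
PNS = 0.12 − 0.0527 = 0.0673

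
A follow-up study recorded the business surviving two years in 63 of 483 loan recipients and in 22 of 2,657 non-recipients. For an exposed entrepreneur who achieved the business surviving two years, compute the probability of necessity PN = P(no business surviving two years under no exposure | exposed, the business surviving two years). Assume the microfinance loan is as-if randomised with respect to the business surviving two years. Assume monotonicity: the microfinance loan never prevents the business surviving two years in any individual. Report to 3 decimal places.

p₁ = P(outcome | exposed) = 63/483 = 0.13043
p₀ = P(outcome | unexposed) = 22/2657 = 0.00828
Under exogeneity and monotonicity, PN = (p₁ − p₀) / p₁.
PN = (0.13043 − 0.00828) / 0.13043 = 0.12215 / 0.13043 ≈ 0.9365

PN ≈ 0.937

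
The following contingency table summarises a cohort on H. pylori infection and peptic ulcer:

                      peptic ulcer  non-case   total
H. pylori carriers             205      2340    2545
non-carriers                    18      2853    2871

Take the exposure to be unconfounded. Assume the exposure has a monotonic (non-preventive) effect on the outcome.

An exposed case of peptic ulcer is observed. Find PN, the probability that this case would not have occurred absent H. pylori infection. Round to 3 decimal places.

PN ≈ 0.922

p₁ = P(outcome | exposed) = 205/2545 = 0.08055
p₀ = P(outcome | unexposed) = 18/2871 = 0.0062696
Under exogeneity and monotonicity, PN = (p₁ − p₀)/p₁.
PN = (0.08055 − 0.0062696) / 0.08055 ≈ 0.9222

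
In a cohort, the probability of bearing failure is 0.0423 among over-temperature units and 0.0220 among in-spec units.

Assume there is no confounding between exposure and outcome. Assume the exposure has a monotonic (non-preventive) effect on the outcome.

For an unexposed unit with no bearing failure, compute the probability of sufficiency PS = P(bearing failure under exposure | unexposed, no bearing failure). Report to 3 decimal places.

PS ≈ 0.021

Let p₁ = 0.0423, p₀ = 0.022.
Under exogeneity and monotonicity, PS = (p₁ − p₀) / (1 − p₀).
PS = (0.0423 − 0.022) / (1 − 0.022) = 0.0203 / 0.978 ≈ 0.0208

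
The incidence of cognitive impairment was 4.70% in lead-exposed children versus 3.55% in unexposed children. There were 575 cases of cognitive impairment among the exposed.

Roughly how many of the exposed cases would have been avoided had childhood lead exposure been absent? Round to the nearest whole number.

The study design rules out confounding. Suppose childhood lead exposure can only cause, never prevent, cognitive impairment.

p₁ = 0.047, p₀ = 0.0355.
PN = (p₁ − p₀)/p₁ = (0.047 − 0.0355) / 0.047 ≈ 0.24468.
Attributable cases ≈ PN × (exposed cases) = 0.24468 × 575 ≈ 140.69.

about 141 cases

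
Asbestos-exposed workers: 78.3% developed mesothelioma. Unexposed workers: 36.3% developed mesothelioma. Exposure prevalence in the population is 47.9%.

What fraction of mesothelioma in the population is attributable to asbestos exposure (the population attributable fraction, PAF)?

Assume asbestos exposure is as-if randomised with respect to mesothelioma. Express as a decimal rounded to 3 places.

p₁ = 0.783, p₀ = 0.363.
Overall risk P(Y=1) = π·p₁ + (1−π)·p₀ = 0.479×0.783 + 0.521×0.363 = 0.56418.
Under exogeneity, PAF = [P(Y=1) − p₀] / P(Y=1).
PAF = (0.56418 − 0.363) / 0.56418 ≈ 0.3566

PAF ≈ 0.357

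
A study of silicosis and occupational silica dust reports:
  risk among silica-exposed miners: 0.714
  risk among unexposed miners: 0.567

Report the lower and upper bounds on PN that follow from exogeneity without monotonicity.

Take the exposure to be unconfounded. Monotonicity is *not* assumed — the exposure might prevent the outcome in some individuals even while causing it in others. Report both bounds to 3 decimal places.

Let p₁ = 0.714, p₀ = 0.567.
Under exogeneity alone the bounds on PN are max{0,(p₁−p₀)/p₁} ≤ PN ≤ min{1,(1−p₀)/p₁}.
  lower = (p₁ − p₀)/p₁ = 0.147 / 0.714 ≈ 0.2059
  upper = min{1, (1 − p₀)/p₁} = 0.433 / 0.714 ≈ 0.6064

0.206 ≤ PN ≤ 0.606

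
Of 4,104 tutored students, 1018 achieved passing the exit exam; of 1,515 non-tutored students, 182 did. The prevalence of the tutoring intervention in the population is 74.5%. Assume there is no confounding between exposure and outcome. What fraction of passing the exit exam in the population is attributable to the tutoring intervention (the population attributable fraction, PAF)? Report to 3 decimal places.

p₁ = P(outcome | exposed) = 1018/4104 = 0.24805
p₀ = P(outcome | unexposed) = 182/1515 = 0.12013
Overall risk P(Y=1) = π·p₁ + (1−π)·p₀ = 0.745×0.24805 + 0.255×0.12013 = 0.21543.
Under exogeneity, PAF = [P(Y=1) − p₀] / P(Y=1).
PAF = (0.21543 − 0.12013) / 0.21543 ≈ 0.4424

PAF ≈ 0.442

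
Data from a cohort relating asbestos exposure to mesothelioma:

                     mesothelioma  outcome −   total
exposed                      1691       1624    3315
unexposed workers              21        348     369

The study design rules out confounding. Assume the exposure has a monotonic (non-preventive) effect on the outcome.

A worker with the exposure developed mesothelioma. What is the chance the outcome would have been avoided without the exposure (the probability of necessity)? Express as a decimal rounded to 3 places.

p₁ = P(outcome | exposed) = 1691/3315 = 0.51011
p₀ = P(outcome | unexposed) = 21/369 = 0.056911
Under exogeneity and monotonicity, PN = (p₁ − p₀) / p₁.
PN = (0.51011 − 0.056911) / 0.51011 = 0.4532 / 0.51011 ≈ 0.8884

PN ≈ 0.888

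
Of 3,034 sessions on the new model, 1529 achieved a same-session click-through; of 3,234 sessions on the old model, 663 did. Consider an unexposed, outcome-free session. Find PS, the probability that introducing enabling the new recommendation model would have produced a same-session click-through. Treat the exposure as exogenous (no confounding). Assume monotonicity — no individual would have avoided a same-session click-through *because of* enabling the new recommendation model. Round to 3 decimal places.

PS ≈ 0.376

p₁ = P(outcome | exposed) = 1529/3034 = 0.50396
p₀ = P(outcome | unexposed) = 663/3234 = 0.20501
Under exogeneity and monotonicity, PS = (p₁ − p₀) / (1 − p₀).
PS = (0.50396 − 0.20501) / (1 − 0.20501) = 0.29895 / 0.79499 ≈ 0.3760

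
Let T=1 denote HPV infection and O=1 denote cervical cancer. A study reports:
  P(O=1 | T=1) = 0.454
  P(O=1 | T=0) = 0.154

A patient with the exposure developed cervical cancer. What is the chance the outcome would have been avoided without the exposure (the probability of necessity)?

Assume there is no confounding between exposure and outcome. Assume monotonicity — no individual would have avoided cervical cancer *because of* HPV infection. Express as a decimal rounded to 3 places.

Let p₁ = 0.454, p₀ = 0.154.
Under exogeneity and monotonicity, PN = (p₁ − p₀) / p₁.
PN = (0.454 − 0.154) / 0.454 = 0.3 / 0.454 ≈ 0.6608

PN ≈ 0.661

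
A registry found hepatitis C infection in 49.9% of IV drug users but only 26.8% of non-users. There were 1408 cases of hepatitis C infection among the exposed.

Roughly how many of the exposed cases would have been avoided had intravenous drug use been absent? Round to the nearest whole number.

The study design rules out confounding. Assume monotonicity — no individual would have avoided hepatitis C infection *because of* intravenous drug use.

about 652 cases

p₁ = 0.499, p₀ = 0.268.
PN = (p₁ − p₀)/p₁ = (0.499 − 0.268) / 0.499 ≈ 0.46293.
Attributable cases ≈ PN × (exposed cases) = 0.46293 × 1408 ≈ 651.80.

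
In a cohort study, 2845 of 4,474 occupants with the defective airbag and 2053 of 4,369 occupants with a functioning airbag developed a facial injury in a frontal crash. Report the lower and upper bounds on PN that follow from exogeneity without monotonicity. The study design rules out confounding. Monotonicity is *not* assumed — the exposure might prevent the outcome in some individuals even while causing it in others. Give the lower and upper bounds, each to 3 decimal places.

p₁ = P(outcome | exposed) = 2845/4474 = 0.6359
p₀ = P(outcome | unexposed) = 2053/4369 = 0.4699
Under exogeneity alone the bounds on PN are max{0,(p₁−p₀)/p₁} ≤ PN ≤ min{1,(1−p₀)/p₁}.
  lower = (p₁ − p₀)/p₁ = 0.16599 / 0.6359 ≈ 0.2610
  upper = min{1, (1 − p₀)/p₁} = 0.5301 / 0.6359 ≈ 0.8336

0.261 ≤ PN ≤ 0.834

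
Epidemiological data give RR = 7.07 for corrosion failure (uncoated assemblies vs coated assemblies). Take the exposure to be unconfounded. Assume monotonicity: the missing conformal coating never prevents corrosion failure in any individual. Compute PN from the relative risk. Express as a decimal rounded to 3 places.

Under exogeneity and monotonicity, PN = (RR − 1) / RR = 1 − 1/RR.
PN = (7.07 − 1) / 7.07 = 6.07 / 7.07 ≈ 0.8586

PN ≈ 0.859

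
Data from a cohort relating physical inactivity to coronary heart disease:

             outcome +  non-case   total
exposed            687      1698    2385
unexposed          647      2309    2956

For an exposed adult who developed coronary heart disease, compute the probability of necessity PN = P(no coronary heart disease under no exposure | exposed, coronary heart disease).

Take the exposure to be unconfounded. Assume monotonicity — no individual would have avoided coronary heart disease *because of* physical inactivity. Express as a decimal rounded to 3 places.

p₁ = P(outcome | exposed) = 687/2385 = 0.28805
p₀ = P(outcome | unexposed) = 647/2956 = 0.21888
Under exogeneity and monotonicity, PN = (p₁ − p₀)/p₁.
PN = (0.28805 − 0.21888) / 0.28805 ≈ 0.2401

PN ≈ 0.240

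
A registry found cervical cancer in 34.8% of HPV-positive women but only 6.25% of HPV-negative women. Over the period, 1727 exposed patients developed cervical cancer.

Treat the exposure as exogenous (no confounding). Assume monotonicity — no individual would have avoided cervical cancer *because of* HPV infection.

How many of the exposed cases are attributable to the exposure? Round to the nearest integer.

about 1417 cases

p₁ = 0.348, p₀ = 0.0625.
PN = (p₁ − p₀)/p₁ = (0.348 − 0.0625) / 0.348 ≈ 0.82040.
Attributable cases ≈ PN × (exposed cases) = 0.82040 × 1727 ≈ 1416.83.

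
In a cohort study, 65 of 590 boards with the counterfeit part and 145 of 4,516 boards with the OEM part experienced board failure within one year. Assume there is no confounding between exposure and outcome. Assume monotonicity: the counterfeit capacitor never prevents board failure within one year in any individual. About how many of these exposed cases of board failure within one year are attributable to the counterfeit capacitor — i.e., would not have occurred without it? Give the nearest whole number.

about 46 cases

p₁ = P(outcome | exposed) = 65/590 = 0.11017
p₀ = P(outcome | unexposed) = 145/4516 = 0.032108
PN = (p₁ − p₀)/p₁ = (0.11017 − 0.032108) / 0.11017 ≈ 0.70856.
Attributable cases ≈ PN × (exposed cases) = 0.70856 × 65 ≈ 46.06.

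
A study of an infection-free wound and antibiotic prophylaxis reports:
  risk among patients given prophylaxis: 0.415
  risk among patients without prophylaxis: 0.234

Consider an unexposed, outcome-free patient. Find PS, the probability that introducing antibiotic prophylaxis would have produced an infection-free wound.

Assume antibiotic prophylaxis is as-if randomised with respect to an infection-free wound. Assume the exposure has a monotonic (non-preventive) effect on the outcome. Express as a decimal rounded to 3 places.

PS ≈ 0.236

Let p₁ = 0.415, p₀ = 0.234.
Under exogeneity and monotonicity, PS = (p₁ − p₀) / (1 − p₀).
PS = (0.415 − 0.234) / (1 − 0.234) = 0.181 / 0.766 ≈ 0.2363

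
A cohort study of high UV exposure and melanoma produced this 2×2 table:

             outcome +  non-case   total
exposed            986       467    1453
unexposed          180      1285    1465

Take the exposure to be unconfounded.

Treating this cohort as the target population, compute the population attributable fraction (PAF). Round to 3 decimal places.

p₁ = P(outcome | exposed) = 986/1453 = 0.6786
p₀ = P(outcome | unexposed) = 180/1465 = 0.12287
Exposure prevalence π = 1453/2918 = 0.49794; overall risk P(Y=1) = 0.39959.
Under exogeneity, PAF = [P(Y=1) − p₀]/P(Y=1).
PAF = (0.39959 − 0.12287) / 0.39959 ≈ 0.6925

PAF ≈ 0.693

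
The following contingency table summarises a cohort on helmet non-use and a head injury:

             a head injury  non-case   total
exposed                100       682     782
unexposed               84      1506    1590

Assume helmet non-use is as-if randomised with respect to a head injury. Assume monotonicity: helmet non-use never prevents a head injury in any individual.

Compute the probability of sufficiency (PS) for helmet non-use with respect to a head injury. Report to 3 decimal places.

p₁ = P(outcome | exposed) = 100/782 = 0.12788
p₀ = P(outcome | unexposed) = 84/1590 = 0.05283
Under exogeneity and monotonicity, PS = (p₁ − p₀)/(1 − p₀).
PS = (0.12788 − 0.05283) / 0.94717 ≈ 0.0792

PS ≈ 0.079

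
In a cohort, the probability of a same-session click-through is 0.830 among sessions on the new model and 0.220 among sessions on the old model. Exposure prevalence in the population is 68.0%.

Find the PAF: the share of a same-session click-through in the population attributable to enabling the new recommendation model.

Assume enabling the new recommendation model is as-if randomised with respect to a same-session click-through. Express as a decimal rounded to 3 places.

PAF ≈ 0.653

Let p₁ = 0.83, p₀ = 0.22.
Overall risk P(Y=1) = π·p₁ + (1−π)·p₀ = 0.68×0.83 + 0.32×0.22 = 0.6348.
Under exogeneity, PAF = [P(Y=1) − p₀] / P(Y=1).
PAF = (0.6348 − 0.22) / 0.6348 ≈ 0.6534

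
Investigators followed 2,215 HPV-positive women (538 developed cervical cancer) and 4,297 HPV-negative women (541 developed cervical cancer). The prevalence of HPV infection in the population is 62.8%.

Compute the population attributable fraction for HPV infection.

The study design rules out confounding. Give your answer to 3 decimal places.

PAF ≈ 0.369

p₁ = P(outcome | exposed) = 538/2215 = 0.24289
p₀ = P(outcome | unexposed) = 541/4297 = 0.1259
Overall risk P(Y=1) = π·p₁ + (1−π)·p₀ = 0.628×0.24289 + 0.372×0.1259 = 0.19937.
Under exogeneity, PAF = [P(Y=1) − p₀] / P(Y=1).
PAF = (0.19937 − 0.1259) / 0.19937 ≈ 0.3685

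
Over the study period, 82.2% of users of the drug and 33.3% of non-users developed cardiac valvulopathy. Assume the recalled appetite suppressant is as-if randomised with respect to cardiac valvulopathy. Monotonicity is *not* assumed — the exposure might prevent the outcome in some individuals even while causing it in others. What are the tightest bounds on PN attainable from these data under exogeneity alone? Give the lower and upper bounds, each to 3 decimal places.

p₁ = 0.822, p₀ = 0.333.
Under exogeneity alone the bounds on PN are max{0,(p₁−p₀)/p₁} ≤ PN ≤ min{1,(1−p₀)/p₁}.
  lower = (p₁ − p₀)/p₁ = 0.489 / 0.822 ≈ 0.5949
  upper = min{1, (1 − p₀)/p₁} = 0.667 / 0.822 ≈ 0.8114

0.595 ≤ PN ≤ 0.811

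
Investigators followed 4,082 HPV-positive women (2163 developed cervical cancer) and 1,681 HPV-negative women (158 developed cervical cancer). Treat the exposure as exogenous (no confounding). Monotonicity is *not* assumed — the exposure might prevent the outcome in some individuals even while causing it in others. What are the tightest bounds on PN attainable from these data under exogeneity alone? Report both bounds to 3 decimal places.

0.823 ≤ PN ≤ 1.000

p₁ = P(outcome | exposed) = 2163/4082 = 0.52989
p₀ = P(outcome | unexposed) = 158/1681 = 0.093992
Under exogeneity alone the bounds on PN are max{0,(p₁−p₀)/p₁} ≤ PN ≤ min{1,(1−p₀)/p₁}.
  lower = (p₁ − p₀)/p₁ = 0.4359 / 0.52989 ≈ 0.8226
  upper = min{1, (1 − p₀)/p₁} = 0.90601 / 0.52989 ≈ 1.7098 → capped at 1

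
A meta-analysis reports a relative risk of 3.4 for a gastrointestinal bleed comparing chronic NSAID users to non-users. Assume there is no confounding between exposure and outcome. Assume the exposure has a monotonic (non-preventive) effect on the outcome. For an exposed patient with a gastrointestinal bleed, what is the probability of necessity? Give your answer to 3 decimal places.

PN ≈ 0.706

Under exogeneity and monotonicity, PN = (RR − 1) / RR = 1 − 1/RR.
PN = (3.4 − 1) / 3.4 = 2.4 / 3.4 ≈ 0.7059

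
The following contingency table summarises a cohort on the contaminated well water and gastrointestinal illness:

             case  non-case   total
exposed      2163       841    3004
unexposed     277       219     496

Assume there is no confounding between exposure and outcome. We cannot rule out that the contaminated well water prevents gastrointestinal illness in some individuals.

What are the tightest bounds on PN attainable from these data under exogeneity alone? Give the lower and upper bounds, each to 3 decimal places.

0.224 ≤ PN ≤ 0.613

p₁ = P(outcome | exposed) = 2163/3004 = 0.72004
p₀ = P(outcome | unexposed) = 277/496 = 0.55847
Under exogeneity alone the bounds on PN are max{0,(p₁−p₀)/p₁} ≤ PN ≤ min{1,(1−p₀)/p₁}.
  lower = (p₁ − p₀)/p₁ = 0.16157 / 0.72004 ≈ 0.2244
  upper = min{1, (1 − p₀)/p₁} = 0.44153 / 0.72004 ≈ 0.6132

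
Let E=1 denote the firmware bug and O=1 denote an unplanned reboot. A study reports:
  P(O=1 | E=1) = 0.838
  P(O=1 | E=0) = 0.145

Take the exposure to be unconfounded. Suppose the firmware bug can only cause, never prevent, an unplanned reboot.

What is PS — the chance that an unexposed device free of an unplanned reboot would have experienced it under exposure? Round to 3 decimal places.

PS ≈ 0.811

Let p₁ = 0.838, p₀ = 0.145.
Under exogeneity and monotonicity, PS = (p₁ − p₀) / (1 − p₀).
PS = (0.838 − 0.145) / (1 − 0.145) = 0.693 / 0.855 ≈ 0.8105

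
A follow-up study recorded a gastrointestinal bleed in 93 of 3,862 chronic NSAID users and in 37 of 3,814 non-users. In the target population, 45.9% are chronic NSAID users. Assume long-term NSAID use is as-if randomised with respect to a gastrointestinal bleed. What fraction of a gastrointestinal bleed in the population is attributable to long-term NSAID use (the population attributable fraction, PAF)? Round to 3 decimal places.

PAF ≈ 0.405

p₁ = P(outcome | exposed) = 93/3862 = 0.024081
p₀ = P(outcome | unexposed) = 37/3814 = 0.0097011
Overall risk P(Y=1) = π·p₁ + (1−π)·p₀ = 0.459×0.024081 + 0.541×0.0097011 = 0.016301.
Under exogeneity, PAF = [P(Y=1) − p₀] / P(Y=1).
PAF = (0.016301 − 0.0097011) / 0.016301 ≈ 0.4049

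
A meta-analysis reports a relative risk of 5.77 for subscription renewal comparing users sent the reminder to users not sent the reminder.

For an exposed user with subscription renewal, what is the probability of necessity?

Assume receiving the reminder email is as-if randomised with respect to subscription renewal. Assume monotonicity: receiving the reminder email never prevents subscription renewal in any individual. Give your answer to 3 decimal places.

PN ≈ 0.827

Under exogeneity and monotonicity, PN = (RR − 1) / RR = 1 − 1/RR.
PN = (5.77 − 1) / 5.77 = 4.77 / 5.77 ≈ 0.8267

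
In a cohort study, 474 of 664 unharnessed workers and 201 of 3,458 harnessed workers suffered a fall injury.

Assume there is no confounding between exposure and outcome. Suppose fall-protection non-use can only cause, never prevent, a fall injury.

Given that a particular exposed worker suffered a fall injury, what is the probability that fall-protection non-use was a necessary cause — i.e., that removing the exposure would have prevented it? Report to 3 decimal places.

p₁ = P(outcome | exposed) = 474/664 = 0.71386
p₀ = P(outcome | unexposed) = 201/3458 = 0.058126
Under exogeneity and monotonicity, PN = (p₁ − p₀) / p₁.
PN = (0.71386 − 0.058126) / 0.71386 = 0.65573 / 0.71386 ≈ 0.9186

PN ≈ 0.919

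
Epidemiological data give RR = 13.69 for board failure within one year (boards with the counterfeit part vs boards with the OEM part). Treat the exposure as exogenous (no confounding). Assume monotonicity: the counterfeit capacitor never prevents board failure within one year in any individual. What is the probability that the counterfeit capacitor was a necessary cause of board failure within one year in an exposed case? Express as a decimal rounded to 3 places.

PN ≈ 0.927

Under exogeneity and monotonicity, PN = (RR − 1) / RR = 1 − 1/RR.
PN = (13.69 − 1) / 13.69 = 12.69 / 13.69 ≈ 0.9270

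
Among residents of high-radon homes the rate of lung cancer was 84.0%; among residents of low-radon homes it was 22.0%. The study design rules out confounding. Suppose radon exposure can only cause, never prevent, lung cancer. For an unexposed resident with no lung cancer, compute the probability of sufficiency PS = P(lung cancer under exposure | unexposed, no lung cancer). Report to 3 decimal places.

PS ≈ 0.795

p₁ = 0.84, p₀ = 0.22.
Under exogeneity and monotonicity, PS = (p₁ − p₀) / (1 − p₀).
PS = (0.84 − 0.22) / (1 − 0.22) = 0.62 / 0.78 ≈ 0.7949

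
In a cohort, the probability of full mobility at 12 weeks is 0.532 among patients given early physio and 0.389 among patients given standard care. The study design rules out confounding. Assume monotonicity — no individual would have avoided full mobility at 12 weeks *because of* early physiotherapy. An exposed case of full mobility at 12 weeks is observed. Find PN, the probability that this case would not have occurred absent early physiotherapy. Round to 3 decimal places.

PN ≈ 0.269

Let p₁ = 0.532, p₀ = 0.389.
Under exogeneity and monotonicity, PN = (p₁ − p₀) / p₁.
PN = (0.532 − 0.389) / 0.532 = 0.143 / 0.532 ≈ 0.2688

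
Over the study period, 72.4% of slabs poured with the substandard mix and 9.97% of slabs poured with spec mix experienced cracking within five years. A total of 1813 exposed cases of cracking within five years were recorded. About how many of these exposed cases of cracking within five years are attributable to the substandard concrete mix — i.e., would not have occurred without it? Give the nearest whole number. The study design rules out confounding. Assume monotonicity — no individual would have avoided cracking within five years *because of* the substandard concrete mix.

p₁ = 0.724, p₀ = 0.0997.
PN = (p₁ − p₀)/p₁ = (0.724 − 0.0997) / 0.724 ≈ 0.86229.
Attributable cases ≈ PN × (exposed cases) = 0.86229 × 1813 ≈ 1563.34.

about 1563 cases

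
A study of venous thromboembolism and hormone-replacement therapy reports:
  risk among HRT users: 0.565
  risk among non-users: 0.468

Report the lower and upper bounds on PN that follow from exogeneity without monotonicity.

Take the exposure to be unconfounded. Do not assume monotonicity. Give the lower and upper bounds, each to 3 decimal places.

0.172 ≤ PN ≤ 0.942

Let p₁ = 0.565, p₀ = 0.468.
Under exogeneity alone the bounds on PN are max{0,(p₁−p₀)/p₁} ≤ PN ≤ min{1,(1−p₀)/p₁}.
  lower = (p₁ − p₀)/p₁ = 0.097 / 0.565 ≈ 0.1717
  upper = min{1, (1 − p₀)/p₁} = 0.532 / 0.565 ≈ 0.9416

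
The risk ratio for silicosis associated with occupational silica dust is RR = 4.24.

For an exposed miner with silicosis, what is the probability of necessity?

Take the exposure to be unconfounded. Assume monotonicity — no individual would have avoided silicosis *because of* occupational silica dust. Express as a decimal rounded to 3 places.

Under exogeneity and monotonicity, PN = (RR − 1) / RR = 1 − 1/RR.
PN = (4.24 − 1) / 4.24 = 3.24 / 4.24 ≈ 0.7642

PN ≈ 0.764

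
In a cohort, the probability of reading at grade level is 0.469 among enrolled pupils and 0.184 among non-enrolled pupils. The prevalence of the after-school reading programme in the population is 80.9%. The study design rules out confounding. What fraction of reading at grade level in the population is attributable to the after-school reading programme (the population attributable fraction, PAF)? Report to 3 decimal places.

Let p₁ = 0.469, p₀ = 0.184.
Overall risk P(Y=1) = π·p₁ + (1−π)·p₀ = 0.809×0.469 + 0.191×0.184 = 0.41457.
Under exogeneity, PAF = [P(Y=1) − p₀] / P(Y=1).
PAF = (0.41457 − 0.184) / 0.41457 ≈ 0.5562

PAF ≈ 0.556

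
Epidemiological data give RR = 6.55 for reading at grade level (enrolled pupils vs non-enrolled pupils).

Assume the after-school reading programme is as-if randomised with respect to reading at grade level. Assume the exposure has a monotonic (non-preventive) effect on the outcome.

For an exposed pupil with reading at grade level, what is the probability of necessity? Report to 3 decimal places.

Under exogeneity and monotonicity, PN = (RR − 1) / RR = 1 − 1/RR.
PN = (6.55 − 1) / 6.55 = 5.55 / 6.55 ≈ 0.8473

PN ≈ 0.847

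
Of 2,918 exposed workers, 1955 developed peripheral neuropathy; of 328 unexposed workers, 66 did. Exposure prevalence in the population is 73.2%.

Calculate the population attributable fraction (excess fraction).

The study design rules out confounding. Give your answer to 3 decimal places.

p₁ = P(outcome | exposed) = 1955/2918 = 0.66998
p₀ = P(outcome | unexposed) = 66/328 = 0.20122
Overall risk P(Y=1) = π·p₁ + (1−π)·p₀ = 0.732×0.66998 + 0.268×0.20122 = 0.54435.
Under exogeneity, PAF = [P(Y=1) − p₀] / P(Y=1).
PAF = (0.54435 − 0.20122) / 0.54435 ≈ 0.6304

PAF ≈ 0.630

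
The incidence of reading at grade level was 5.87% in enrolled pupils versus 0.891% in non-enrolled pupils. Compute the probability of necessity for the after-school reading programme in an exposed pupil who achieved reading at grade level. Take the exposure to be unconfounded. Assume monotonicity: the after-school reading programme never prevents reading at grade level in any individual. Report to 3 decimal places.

p₁ = 0.0587, p₀ = 0.00891.
Under exogeneity and monotonicity, PN = (p₁ − p₀) / p₁.
PN = (0.0587 − 0.00891) / 0.0587 = 0.04979 / 0.0587 ≈ 0.8482

PN ≈ 0.848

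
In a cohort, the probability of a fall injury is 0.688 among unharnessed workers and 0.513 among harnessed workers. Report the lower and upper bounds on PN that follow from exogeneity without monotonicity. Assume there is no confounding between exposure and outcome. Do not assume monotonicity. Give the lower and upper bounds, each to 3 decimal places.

0.254 ≤ PN ≤ 0.708

Let p₁ = 0.688, p₀ = 0.513.
Under exogeneity alone the bounds on PN are max{0,(p₁−p₀)/p₁} ≤ PN ≤ min{1,(1−p₀)/p₁}.
  lower = (p₁ − p₀)/p₁ = 0.175 / 0.688 ≈ 0.2544
  upper = min{1, (1 − p₀)/p₁} = 0.487 / 0.688 ≈ 0.7078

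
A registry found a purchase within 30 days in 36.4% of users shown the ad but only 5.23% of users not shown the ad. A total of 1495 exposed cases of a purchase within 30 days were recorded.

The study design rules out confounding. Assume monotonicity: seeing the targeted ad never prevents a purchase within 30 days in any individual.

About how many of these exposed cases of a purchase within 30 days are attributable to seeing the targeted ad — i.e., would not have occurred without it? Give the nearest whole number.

p₁ = 0.364, p₀ = 0.0523.
PN = (p₁ − p₀)/p₁ = (0.364 − 0.0523) / 0.364 ≈ 0.85632.
Attributable cases ≈ PN × (exposed cases) = 0.85632 × 1495 ≈ 1280.20.

about 1280 cases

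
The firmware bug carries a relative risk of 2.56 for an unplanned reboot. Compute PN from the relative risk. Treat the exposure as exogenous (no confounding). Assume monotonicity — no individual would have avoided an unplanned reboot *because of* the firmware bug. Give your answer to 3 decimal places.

PN ≈ 0.609

Under exogeneity and monotonicity, PN = (RR − 1) / RR = 1 − 1/RR.
PN = (2.56 − 1) / 2.56 = 1.56 / 2.56 ≈ 0.6094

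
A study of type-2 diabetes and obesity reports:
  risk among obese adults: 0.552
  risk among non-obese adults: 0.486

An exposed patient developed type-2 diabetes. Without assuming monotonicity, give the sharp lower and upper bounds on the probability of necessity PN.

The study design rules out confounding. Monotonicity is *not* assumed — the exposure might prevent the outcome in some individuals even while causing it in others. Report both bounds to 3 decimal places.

0.120 ≤ PN ≤ 0.931

Let p₁ = 0.552, p₀ = 0.486.
Under exogeneity alone the bounds on PN are max{0,(p₁−p₀)/p₁} ≤ PN ≤ min{1,(1−p₀)/p₁}.
  lower = (p₁ − p₀)/p₁ = 0.066 / 0.552 ≈ 0.1196
  upper = min{1, (1 − p₀)/p₁} = 0.514 / 0.552 ≈ 0.9312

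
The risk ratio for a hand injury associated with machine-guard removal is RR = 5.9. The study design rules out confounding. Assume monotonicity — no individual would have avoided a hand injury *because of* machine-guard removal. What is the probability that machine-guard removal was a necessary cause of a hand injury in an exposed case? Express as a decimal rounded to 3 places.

Under exogeneity and monotonicity, PN = (RR − 1) / RR = 1 − 1/RR.
PN = (5.9 − 1) / 5.9 = 4.9 / 5.9 ≈ 0.8305

PN ≈ 0.831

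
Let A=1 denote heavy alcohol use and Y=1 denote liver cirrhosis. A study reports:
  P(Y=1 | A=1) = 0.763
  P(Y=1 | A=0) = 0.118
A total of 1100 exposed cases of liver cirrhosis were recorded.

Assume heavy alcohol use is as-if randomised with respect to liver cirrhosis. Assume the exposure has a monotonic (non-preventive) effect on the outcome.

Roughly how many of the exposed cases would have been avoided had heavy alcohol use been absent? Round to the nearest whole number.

Let p₁ = 0.763, p₀ = 0.118.
PN = (p₁ − p₀)/p₁ = (0.763 − 0.118) / 0.763 ≈ 0.84535.
Attributable cases ≈ PN × (exposed cases) = 0.84535 × 1100 ≈ 929.88.

about 930 cases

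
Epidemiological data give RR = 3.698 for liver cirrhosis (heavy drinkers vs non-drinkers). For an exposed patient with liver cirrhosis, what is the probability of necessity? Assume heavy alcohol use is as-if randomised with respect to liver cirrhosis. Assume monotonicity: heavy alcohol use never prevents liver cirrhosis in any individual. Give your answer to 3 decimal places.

Under exogeneity and monotonicity, PN = (RR − 1) / RR = 1 − 1/RR.
PN = (3.698 − 1) / 3.698 = 2.698 / 3.698 ≈ 0.7296

PN ≈ 0.730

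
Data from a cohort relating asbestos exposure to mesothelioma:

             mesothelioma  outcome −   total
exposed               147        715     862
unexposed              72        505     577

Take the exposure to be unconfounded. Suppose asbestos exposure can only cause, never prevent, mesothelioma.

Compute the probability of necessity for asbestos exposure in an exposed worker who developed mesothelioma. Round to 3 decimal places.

PN ≈ 0.268

p₁ = P(outcome | exposed) = 147/862 = 0.17053
p₀ = P(outcome | unexposed) = 72/577 = 0.12478
Under exogeneity and monotonicity, PN = (p₁ − p₀) / p₁.
PN = (0.17053 − 0.12478) / 0.17053 = 0.04575 / 0.17053 ≈ 0.2683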